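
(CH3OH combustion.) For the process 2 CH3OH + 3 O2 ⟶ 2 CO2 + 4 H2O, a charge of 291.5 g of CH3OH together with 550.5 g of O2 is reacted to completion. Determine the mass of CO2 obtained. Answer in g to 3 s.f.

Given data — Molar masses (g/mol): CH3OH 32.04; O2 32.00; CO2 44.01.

n(CH3OH) = 291.5 / 32.04 = 9.098 mol
n(O2) = 550.5 / 32.00 = 17.20 mol
n/ν → CH3OH: 4.549, O2: 5.733; CH3OH is limiting.
n(CO2) = (2/2) × 9.098 = 9.098 mol
mass = 9.098 × 44.01 = 400.4 g

400 g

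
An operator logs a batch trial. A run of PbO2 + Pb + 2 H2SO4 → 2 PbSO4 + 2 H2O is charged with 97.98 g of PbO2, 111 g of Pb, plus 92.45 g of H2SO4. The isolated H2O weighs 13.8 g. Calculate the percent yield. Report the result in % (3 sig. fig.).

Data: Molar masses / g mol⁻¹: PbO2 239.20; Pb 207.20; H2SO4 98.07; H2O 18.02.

n(PbO2) = 97.98 / 239.20 = 0.4096 mol
n(Pb) = 111.0 / 207.20 = 0.5357 mol
n(H2SO4) = 92.45 / 98.07 = 0.9427 mol
n/ν for PbO2 = 0.4096/1 = 0.4096
n/ν for Pb = 0.5357/1 = 0.5357
n/ν for H2SO4 = 0.9427/2 = 0.4714
Smallest n/ν is PbO2 → limiting reagent.
theoretical n(H2O) = (2/1) × 0.4096 = 0.8192 mol → 14.76 g
% yield = 13.8 / 14.76 × 100 = 93.50 %

93.5 %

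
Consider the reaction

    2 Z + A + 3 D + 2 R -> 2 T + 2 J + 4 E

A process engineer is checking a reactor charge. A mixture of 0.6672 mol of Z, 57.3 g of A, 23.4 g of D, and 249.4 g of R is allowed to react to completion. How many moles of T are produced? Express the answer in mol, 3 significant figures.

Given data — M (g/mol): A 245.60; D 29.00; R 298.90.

0.467 mol

n(Z) = 0.6672 mol
n(A) = 57.30 / 245.60 = 0.2333 mol
n(D) = 23.40 / 29.00 = 0.8069 mol
n(R) = 249.4 / 298.90 = 0.8344 mol
n/ν for Z = 0.6672/2 = 0.3336
n/ν for A = 0.2333/1 = 0.2333
n/ν for D = 0.8069/3 = 0.2690
n/ν for R = 0.8344/2 = 0.4172
Smallest n/ν is A → limiting reagent.
n(T) = (2/1) × 0.2333 = 0.4666 mol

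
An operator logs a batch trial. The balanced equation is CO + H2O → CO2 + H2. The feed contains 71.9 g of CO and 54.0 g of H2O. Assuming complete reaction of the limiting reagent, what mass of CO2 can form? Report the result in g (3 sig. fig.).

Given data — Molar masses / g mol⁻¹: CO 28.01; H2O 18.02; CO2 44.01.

113 g

n(CO) = 71.90 / 28.01 = 2.567 mol
n(H2O) = 54.00 / 18.02 = 2.997 mol
n/ν for CO = 2.567/1 = 2.567
n/ν for H2O = 2.997/1 = 2.997
Smallest n/ν is CO → limiting reagent.
n(CO2) = (1/1) × 2.567 = 2.567 mol
mass = 2.567 × 44.01 = 113.0 g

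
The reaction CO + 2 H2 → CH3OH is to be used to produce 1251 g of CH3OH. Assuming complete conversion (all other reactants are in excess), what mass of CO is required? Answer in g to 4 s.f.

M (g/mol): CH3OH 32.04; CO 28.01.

n(CH3OH) = 1251 / 32.04 = 39.04 mol
n(CO) = (1/1) × 39.04 = 39.04 mol
mass = 39.04 × 28.01 = 1094 g

1094 g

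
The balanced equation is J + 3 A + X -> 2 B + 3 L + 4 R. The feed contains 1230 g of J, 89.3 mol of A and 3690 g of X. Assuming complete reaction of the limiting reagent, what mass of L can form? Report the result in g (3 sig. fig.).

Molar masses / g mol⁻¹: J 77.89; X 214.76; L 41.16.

n(J) = 1230 / 77.89 = 15.79 mol
n(A) = 89.30 mol
n(X) = 3690 / 214.76 = 17.18 mol
n/ν for J = 15.79/1 = 15.79
n/ν for A = 89.30/3 = 29.77
n/ν for X = 17.18/1 = 17.18
Smallest n/ν is J → limiting reagent.
n(L) = (3/1) × 15.79 = 47.37 mol
mass = 47.37 × 41.16 = 1950 g

1950 g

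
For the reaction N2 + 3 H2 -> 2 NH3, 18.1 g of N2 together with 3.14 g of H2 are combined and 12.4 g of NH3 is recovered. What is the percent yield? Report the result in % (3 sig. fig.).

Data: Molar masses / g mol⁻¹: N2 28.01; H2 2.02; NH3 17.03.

n(N2) = 18.10 / 28.01 = 0.6462 mol
n(H2) = 3.140 / 2.02 = 1.554 mol
n/ν → N2: 0.6462, H2: 0.5180; H2 is limiting.
theoretical n(NH3) = (2/3) × 1.554 = 1.036 mol → 17.64 g
% yield = 12.4 / 17.64 × 100 = 70.29 %

70.3 %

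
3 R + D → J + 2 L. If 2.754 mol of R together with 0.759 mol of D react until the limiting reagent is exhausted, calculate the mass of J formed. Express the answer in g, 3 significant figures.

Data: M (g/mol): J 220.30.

n(R) = 2.754 mol
n(D) = 0.7590 mol
n/ν for R = 2.754/3 = 0.9180
n/ν for D = 0.7590/1 = 0.7590
Smallest n/ν is D → limiting reagent.
n(J) = (1/1) × 0.7590 = 0.7590 mol
mass = 0.7590 × 220.30 = 167.2 g

167 g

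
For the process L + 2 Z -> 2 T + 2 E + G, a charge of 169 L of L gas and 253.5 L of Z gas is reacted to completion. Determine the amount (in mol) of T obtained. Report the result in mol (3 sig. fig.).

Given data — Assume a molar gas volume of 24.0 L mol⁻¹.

n(L) = 169.0 / 24.0 = 7.042 mol
n(Z) = 253.5 / 24.0 = 10.56 mol
n/ν for L = 7.042/1 = 7.042
n/ν for Z = 10.56/2 = 5.280
Smallest n/ν is Z → limiting reagent.
n(T) = (2/2) × 10.56 = 10.56 mol

10.6 mol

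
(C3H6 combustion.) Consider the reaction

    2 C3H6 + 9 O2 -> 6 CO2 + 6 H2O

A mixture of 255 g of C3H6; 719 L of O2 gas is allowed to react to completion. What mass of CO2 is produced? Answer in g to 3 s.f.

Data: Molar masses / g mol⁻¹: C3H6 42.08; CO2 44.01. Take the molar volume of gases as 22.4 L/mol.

n(C3H6) = 255.0 / 42.08 = 6.060 mol
n(O2) = 719.0 / 22.4 = 32.10 mol
n/ν for C3H6 = 6.060/2 = 3.030
n/ν for O2 = 32.10/9 = 3.567
Smallest n/ν is C3H6 → limiting reagent.
n(CO2) = (6/2) × 6.060 = 18.18 mol
mass = 18.18 × 44.01 = 800.1 g

800 g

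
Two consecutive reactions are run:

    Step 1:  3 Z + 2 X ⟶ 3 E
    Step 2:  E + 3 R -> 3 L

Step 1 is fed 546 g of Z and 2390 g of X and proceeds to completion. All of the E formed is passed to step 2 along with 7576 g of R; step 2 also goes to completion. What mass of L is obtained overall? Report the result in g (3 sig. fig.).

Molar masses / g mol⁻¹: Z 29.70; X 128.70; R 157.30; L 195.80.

9430 g

Step 1:
n(Z) = 546.0 / 29.70 = 18.38 mol
n(X) = 2390 / 128.70 = 18.57 mol
n/ν for Z = 18.38/3 = 6.127
n/ν for X = 18.57/2 = 9.285
Smallest n/ν is Z → limiting reagent.
n(E) produced = (3/3) × 18.38 = 18.38 mol
Step 2:
n(E) available = 18.38 mol
n(R) = 7576 / 157.30 = 48.16 mol
n/ν for E = 18.38/1 = 18.38
n/ν for R = 48.16/3 = 16.05
Smallest n/ν is R → limiting reagent.
n(L) = (3/3) × 48.16 = 48.16 mol
mass = 48.16 × 195.80 = 9430 g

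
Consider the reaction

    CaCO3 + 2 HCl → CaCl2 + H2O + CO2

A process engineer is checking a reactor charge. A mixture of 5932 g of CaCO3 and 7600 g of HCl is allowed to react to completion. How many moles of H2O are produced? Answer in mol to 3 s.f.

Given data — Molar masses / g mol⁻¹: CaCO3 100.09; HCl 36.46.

59.3 mol

n(CaCO3) = 5932 / 100.09 = 59.27 mol
n(HCl) = 7600 / 36.46 = 208.4 mol
n/ν for CaCO3 = 59.27/1 = 59.27
n/ν for HCl = 208.4/2 = 104.2
Smallest n/ν is CaCO3 → limiting reagent.
n(H2O) = (1/1) × 59.27 = 59.27 mol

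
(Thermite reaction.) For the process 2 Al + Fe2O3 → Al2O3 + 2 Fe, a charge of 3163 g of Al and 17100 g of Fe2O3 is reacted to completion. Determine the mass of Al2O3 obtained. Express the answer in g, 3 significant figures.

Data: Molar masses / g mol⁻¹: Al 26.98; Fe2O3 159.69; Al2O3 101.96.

5980 g

n(Al) = 3163 / 26.98 = 117.2 mol
n(Fe2O3) = 17100 / 159.69 = 107.1 mol
n/ν for Al = 117.2/2 = 58.60
n/ν for Fe2O3 = 107.1/1 = 107.1
Smallest n/ν is Al → limiting reagent.
n(Al2O3) = (1/2) × 117.2 = 58.60 mol
mass = 58.60 × 101.96 = 5975 g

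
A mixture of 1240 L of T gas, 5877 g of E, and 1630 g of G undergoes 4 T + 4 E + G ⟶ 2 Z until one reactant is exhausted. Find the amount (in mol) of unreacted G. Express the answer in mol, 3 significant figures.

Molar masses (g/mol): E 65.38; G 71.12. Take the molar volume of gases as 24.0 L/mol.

n(T) = 1240 / 24.0 = 51.67 mol
n(E) = 5877 / 65.38 = 89.89 mol
n(G) = 1630 / 71.12 = 22.92 mol
n/ν → T: 12.92, E: 22.47, G: 22.92; T is limiting.
G consumed = (1/4) × 51.67 = 12.92 mol
G remaining = 22.92 − 12.92 = 10.00 mol

10.0 mol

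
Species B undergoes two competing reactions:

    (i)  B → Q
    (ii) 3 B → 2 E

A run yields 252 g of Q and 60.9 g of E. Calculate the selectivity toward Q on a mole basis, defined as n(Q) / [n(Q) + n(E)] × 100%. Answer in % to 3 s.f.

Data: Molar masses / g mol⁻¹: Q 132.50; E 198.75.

86.1 %

n(Q) = 252 / 132.50 = 1.902 mol
n(E) = 60.9 / 198.75 = 0.3064 mol
selectivity = 1.902/(1.902+0.3064) × 100 = 86.13 %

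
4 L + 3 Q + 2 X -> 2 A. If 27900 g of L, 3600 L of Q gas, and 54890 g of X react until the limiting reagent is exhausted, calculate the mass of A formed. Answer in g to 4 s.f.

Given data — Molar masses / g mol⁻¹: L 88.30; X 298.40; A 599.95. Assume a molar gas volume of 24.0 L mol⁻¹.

n(L) = 27900 / 88.30 = 316.0 mol
n(Q) = 3600 / 24.0 = 150.0 mol
n(X) = 54890 / 298.40 = 183.9 mol
n/ν for L = 316.0/4 = 79.00
n/ν for Q = 150.0/3 = 50.00
n/ν for X = 183.9/2 = 91.95
Smallest n/ν is Q → limiting reagent.
n(A) = (2/3) × 150.0 = 100.0 mol
mass = 100.0 × 599.95 = 60000 g

60000 g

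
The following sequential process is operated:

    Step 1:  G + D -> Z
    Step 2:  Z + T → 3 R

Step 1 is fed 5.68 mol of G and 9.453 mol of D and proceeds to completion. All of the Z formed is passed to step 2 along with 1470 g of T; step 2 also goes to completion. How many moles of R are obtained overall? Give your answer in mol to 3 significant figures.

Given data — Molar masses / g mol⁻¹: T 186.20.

17.0 mol

Step 1:
n(G) = 5.680 mol
n(D) = 9.453 mol
n/ν → G: 5.680, D: 9.453; G is limiting.
n(Z) produced = (1/1) × 5.680 = 5.680 mol
Step 2:
n(Z) available = 5.680 mol
n(T) = 1470 / 186.20 = 7.895 mol
n/ν → Z: 5.680, T: 7.895; Z is limiting.
n(R) = (3/1) × 5.680 = 17.04 mol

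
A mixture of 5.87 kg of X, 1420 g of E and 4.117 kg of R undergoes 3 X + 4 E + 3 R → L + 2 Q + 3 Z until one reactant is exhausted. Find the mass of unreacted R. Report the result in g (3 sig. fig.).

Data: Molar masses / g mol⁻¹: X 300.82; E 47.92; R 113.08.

n(X) = 5.870×1000 / 300.82 = 19.51 mol
n(E) = 1420 / 47.92 = 29.63 mol
n(R) = 4.117×1000 / 113.08 = 36.41 mol
n/ν for X = 19.51/3 = 6.503
n/ν for E = 29.63/4 = 7.408
n/ν for R = 36.41/3 = 12.14
Smallest n/ν is X → limiting reagent.
R consumed = (3/3) × 19.51 = 19.51 mol
R remaining = 36.41 − 19.51 = 16.90 mol
mass = 16.90 × 113.08 = 1911 g

1910 g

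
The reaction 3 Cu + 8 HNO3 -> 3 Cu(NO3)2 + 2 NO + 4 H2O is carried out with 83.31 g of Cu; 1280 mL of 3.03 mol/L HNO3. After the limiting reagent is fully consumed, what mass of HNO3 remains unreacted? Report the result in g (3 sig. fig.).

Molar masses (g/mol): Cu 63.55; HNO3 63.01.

24.1 g

n(Cu) = 83.31 / 63.55 = 1.311 mol
n(HNO3) = 3.03 × 1280/1000 = 3.878 mol
n/ν for Cu = 1.311/3 = 0.4370
n/ν for HNO3 = 3.878/8 = 0.4848
Smallest n/ν is Cu → limiting reagent.
HNO3 consumed = (8/3) × 1.311 = 3.496 mol
HNO3 remaining = 3.878 − 3.496 = 0.3820 mol
mass = 0.3820 × 63.01 = 24.07 g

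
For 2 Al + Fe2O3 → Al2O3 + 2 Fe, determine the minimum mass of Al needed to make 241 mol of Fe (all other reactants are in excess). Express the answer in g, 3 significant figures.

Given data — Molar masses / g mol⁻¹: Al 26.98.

6500 g

n(Fe) = 241.0 mol
n(Al) = (2/2) × 241.0 = 241.0 mol
mass = 241.0 × 26.98 = 6502 g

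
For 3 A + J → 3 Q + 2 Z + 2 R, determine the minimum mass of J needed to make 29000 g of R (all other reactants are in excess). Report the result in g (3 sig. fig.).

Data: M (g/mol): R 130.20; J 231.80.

n(R) = 29000 / 130.20 = 222.7 mol
n(J) = (1/2) × 222.7 = 111.4 mol
mass = 111.4 × 231.80 = 25820 g

25800 g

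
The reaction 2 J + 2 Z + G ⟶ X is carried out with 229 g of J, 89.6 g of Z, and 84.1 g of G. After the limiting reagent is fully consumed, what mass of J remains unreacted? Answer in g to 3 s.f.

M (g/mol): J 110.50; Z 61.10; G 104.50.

67.0 g

n(J) = 229.0 / 110.50 = 2.072 mol
n(Z) = 89.60 / 61.10 = 1.466 mol
n(G) = 84.10 / 104.50 = 0.8048 mol
n/ν for J = 2.072/2 = 1.036
n/ν for Z = 1.466/2 = 0.7330
n/ν for G = 0.8048/1 = 0.8048
Smallest n/ν is Z → limiting reagent.
J consumed = (2/2) × 1.466 = 1.466 mol
J remaining = 2.072 − 1.466 = 0.6060 mol
mass = 0.6060 × 110.50 = 66.96 g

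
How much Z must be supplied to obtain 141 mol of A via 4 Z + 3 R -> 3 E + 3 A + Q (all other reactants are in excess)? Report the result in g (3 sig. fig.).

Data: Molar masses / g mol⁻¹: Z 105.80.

19900 g

n(A) = 141.0 mol
n(Z) = (4/3) × 141.0 = 188.0 mol
mass = 188.0 × 105.80 = 19890 g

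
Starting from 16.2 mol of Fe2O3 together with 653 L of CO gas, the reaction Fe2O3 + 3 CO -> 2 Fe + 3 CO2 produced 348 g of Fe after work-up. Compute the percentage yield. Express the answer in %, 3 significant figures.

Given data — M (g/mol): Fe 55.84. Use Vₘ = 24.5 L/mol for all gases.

35.1 %

n(Fe2O3) = 16.20 mol
n(CO) = 653.0 / 24.5 = 26.65 mol
n/ν → Fe2O3: 16.20, CO: 8.883; CO is limiting.
theoretical n(Fe) = (2/3) × 26.65 = 17.77 mol → 992.3 g
% yield = 348 / 992.3 × 100 = 35.07 %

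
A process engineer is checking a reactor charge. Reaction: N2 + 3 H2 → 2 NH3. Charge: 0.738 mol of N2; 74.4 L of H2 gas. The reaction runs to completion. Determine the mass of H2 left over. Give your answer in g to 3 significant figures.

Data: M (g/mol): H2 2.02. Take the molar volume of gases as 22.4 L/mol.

2.24 g

n(N2) = 0.7380 mol
n(H2) = 74.40 / 22.4 = 3.321 mol
n/ν for N2 = 0.7380/1 = 0.7380
n/ν for H2 = 3.321/3 = 1.107
Smallest n/ν is N2 → limiting reagent.
H2 consumed = (3/1) × 0.7380 = 2.214 mol
H2 remaining = 3.321 − 2.214 = 1.107 mol
mass = 1.107 × 2.02 = 2.236 g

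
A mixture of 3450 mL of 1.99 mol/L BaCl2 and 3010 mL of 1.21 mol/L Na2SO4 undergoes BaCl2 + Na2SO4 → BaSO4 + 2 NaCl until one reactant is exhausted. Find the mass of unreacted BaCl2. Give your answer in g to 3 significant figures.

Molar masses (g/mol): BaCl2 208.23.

n(BaCl2) = 1.99 × 3450/1000 = 6.866 mol
n(Na2SO4) = 1.21 × 3010/1000 = 3.642 mol
n/ν for BaCl2 = 6.866/1 = 6.866
n/ν for Na2SO4 = 3.642/1 = 3.642
Smallest n/ν is Na2SO4 → limiting reagent.
BaCl2 consumed = (1/1) × 3.642 = 3.642 mol
BaCl2 remaining = 6.866 − 3.642 = 3.224 mol
mass = 3.224 × 208.23 = 671.3 g

671 g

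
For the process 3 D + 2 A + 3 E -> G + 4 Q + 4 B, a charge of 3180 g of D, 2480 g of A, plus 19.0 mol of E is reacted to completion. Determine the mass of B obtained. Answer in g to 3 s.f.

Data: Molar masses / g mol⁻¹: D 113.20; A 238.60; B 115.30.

2400 g

n(D) = 3180 / 113.20 = 28.09 mol
n(A) = 2480 / 238.60 = 10.39 mol
n(E) = 19.00 mol
n/ν for D = 28.09/3 = 9.363
n/ν for A = 10.39/2 = 5.195
n/ν for E = 19.00/3 = 6.333
Smallest n/ν is A → limiting reagent.
n(B) = (4/2) × 10.39 = 20.78 mol
mass = 20.78 × 115.30 = 2396 g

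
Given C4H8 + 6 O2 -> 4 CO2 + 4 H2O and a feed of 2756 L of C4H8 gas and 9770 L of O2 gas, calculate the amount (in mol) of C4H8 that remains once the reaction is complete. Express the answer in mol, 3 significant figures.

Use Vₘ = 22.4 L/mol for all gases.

n(C4H8) = 2756 / 22.4 = 123.0 mol
n(O2) = 9770 / 22.4 = 436.2 mol
n/ν for C4H8 = 123.0/1 = 123.0
n/ν for O2 = 436.2/6 = 72.70
Smallest n/ν is O2 → limiting reagent.
C4H8 consumed = (1/6) × 436.2 = 72.70 mol
C4H8 remaining = 123.0 − 72.70 = 50.30 mol

50.3 mol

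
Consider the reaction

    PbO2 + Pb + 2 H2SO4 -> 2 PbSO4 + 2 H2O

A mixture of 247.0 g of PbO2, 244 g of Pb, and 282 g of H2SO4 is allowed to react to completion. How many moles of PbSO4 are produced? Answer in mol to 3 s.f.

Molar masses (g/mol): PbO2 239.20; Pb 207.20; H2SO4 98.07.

2.07 mol

n(PbO2) = 247.0 / 239.20 = 1.033 mol
n(Pb) = 244.0 / 207.20 = 1.178 mol
n(H2SO4) = 282.0 / 98.07 = 2.875 mol
n/ν for PbO2 = 1.033/1 = 1.033
n/ν for Pb = 1.178/1 = 1.178
n/ν for H2SO4 = 2.875/2 = 1.438
Smallest n/ν is PbO2 → limiting reagent.
n(PbSO4) = (2/1) × 1.033 = 2.066 mol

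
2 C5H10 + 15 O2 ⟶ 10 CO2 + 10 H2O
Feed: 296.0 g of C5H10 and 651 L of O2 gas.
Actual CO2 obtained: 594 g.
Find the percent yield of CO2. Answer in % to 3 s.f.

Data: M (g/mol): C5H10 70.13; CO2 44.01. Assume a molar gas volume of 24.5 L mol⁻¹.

76.2 %

n(C5H10) = 296.0 / 70.13 = 4.221 mol
n(O2) = 651.0 / 24.5 = 26.57 mol
n/ν for C5H10 = 4.221/2 = 2.111
n/ν for O2 = 26.57/15 = 1.771
Smallest n/ν is O2 → limiting reagent.
theoretical n(CO2) = (10/15) × 26.57 = 17.71 mol → 779.4 g
% yield = 594 / 779.4 × 100 = 76.21 %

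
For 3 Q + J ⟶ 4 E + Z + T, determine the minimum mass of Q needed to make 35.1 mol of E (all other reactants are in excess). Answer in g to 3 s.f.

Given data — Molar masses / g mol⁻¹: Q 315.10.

8300 g

n(E) = 35.10 mol
n(Q) = (3/4) × 35.10 = 26.33 mol
mass = 26.33 × 315.10 = 8297 g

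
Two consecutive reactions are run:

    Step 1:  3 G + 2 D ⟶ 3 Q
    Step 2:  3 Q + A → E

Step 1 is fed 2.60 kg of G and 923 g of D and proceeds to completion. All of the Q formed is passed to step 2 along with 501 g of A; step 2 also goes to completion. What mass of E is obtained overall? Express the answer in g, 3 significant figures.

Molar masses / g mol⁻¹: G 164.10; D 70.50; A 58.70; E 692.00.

3650 g

Step 1:
n(G) = 2.600×1000 / 164.10 = 15.84 mol
n(D) = 923.0 / 70.50 = 13.09 mol
n/ν for G = 15.84/3 = 5.280
n/ν for D = 13.09/2 = 6.545
Smallest n/ν is G → limiting reagent.
n(Q) produced = (3/3) × 15.84 = 15.84 mol
Step 2:
n(Q) available = 15.84 mol
n(A) = 501.0 / 58.70 = 8.535 mol
n/ν for Q = 15.84/3 = 5.280
n/ν for A = 8.535/1 = 8.535
Smallest n/ν is Q → limiting reagent.
n(E) = (1/3) × 15.84 = 5.280 mol
mass = 5.280 × 692.00 = 3654 g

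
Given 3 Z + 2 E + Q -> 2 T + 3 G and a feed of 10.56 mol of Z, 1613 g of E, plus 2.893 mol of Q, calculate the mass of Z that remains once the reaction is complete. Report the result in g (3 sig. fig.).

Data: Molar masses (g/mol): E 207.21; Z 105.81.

n(Z) = 10.56 mol
n(E) = 1613 / 207.21 = 7.784 mol
n(Q) = 2.893 mol
n/ν for Z = 10.56/3 = 3.520
n/ν for E = 7.784/2 = 3.892
n/ν for Q = 2.893/1 = 2.893
Smallest n/ν is Q → limiting reagent.
Z consumed = (3/1) × 2.893 = 8.679 mol
Z remaining = 10.56 − 8.679 = 1.881 mol
mass = 1.881 × 105.81 = 199.0 g

199 g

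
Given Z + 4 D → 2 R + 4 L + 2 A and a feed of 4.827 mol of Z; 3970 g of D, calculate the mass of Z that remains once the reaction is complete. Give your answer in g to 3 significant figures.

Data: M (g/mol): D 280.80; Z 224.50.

290 g

n(Z) = 4.827 mol
n(D) = 3970 / 280.80 = 14.14 mol
n/ν for Z = 4.827/1 = 4.827
n/ν for D = 14.14/4 = 3.535
Smallest n/ν is D → limiting reagent.
Z consumed = (1/4) × 14.14 = 3.535 mol
Z remaining = 4.827 − 3.535 = 1.292 mol
mass = 1.292 × 224.50 = 290.1 g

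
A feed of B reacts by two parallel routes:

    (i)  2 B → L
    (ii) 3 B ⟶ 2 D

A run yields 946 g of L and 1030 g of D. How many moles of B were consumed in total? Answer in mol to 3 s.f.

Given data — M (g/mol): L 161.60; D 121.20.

n(L) = 946 / 161.60 = 5.854 mol
n(D) = 1030 / 121.20 = 8.498 mol
n(B) via (i) = (2/1)×5.854 = 11.71 mol
n(B) via (ii) = (3/2)×8.498 = 12.75 mol
total n(B) = 11.71 + 12.75 = 24.46 mol

24.5 mol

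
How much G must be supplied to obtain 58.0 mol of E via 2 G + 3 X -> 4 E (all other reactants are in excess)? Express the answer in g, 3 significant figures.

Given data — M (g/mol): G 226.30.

n(E) = 58.00 mol
n(G) = (2/4) × 58.00 = 29.00 mol
mass = 29.00 × 226.30 = 6563 g

6560 g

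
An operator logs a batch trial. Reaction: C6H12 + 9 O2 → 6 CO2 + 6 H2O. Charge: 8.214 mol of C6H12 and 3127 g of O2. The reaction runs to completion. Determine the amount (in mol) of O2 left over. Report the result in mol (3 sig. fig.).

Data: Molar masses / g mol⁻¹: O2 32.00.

n(C6H12) = 8.214 mol
n(O2) = 3127 / 32.00 = 97.72 mol
n/ν for C6H12 = 8.214/1 = 8.214
n/ν for O2 = 97.72/9 = 10.86
Smallest n/ν is C6H12 → limiting reagent.
O2 consumed = (9/1) × 8.214 = 73.93 mol
O2 remaining = 97.72 − 73.93 = 23.79 mol

23.8 mol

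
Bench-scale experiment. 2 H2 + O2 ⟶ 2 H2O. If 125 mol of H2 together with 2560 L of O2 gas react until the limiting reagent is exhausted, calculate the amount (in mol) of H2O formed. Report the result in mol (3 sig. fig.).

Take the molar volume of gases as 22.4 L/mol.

125 mol

n(H2) = 125.0 mol
n(O2) = 2560 / 22.4 = 114.3 mol
n/ν → H2: 62.50, O2: 114.3; H2 is limiting.
n(H2O) = (2/2) × 125.0 = 125.0 mol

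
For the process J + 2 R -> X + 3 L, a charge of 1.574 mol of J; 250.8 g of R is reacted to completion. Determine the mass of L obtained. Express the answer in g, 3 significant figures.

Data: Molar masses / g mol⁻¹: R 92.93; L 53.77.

n(J) = 1.574 mol
n(R) = 250.8 / 92.93 = 2.699 mol
n/ν → J: 1.574, R: 1.350; R is limiting.
n(L) = (3/2) × 2.699 = 4.049 mol
mass = 4.049 × 53.77 = 217.7 g

218 g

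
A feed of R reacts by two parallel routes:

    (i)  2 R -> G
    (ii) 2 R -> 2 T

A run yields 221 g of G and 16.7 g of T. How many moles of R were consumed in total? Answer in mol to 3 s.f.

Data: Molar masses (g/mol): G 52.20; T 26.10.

n(G) = 221 / 52.20 = 4.234 mol
n(T) = 16.7 / 26.10 = 0.6398 mol
n(R) via (i) = (2/1)×4.234 = 8.468 mol
n(R) via (ii) = (2/2)×0.6398 = 0.6398 mol
total n(R) = 8.468 + 0.6398 = 9.108 mol

9.11 mol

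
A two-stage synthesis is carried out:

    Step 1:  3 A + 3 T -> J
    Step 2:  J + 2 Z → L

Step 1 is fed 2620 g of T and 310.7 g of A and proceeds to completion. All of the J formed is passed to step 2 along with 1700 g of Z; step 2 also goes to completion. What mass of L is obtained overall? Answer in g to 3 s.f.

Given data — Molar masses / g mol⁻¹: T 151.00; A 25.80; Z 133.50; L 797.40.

3200 g

Step 1:
n(T) = 2620 / 151.00 = 17.35 mol
n(A) = 310.7 / 25.80 = 12.04 mol
n/ν for T = 17.35/3 = 5.783
n/ν for A = 12.04/3 = 4.013
Smallest n/ν is A → limiting reagent.
n(J) produced = (1/3) × 12.04 = 4.013 mol
Step 2:
n(J) available = 4.013 mol
n(Z) = 1700 / 133.50 = 12.73 mol
n/ν for J = 4.013/1 = 4.013
n/ν for Z = 12.73/2 = 6.365
Smallest n/ν is J → limiting reagent.
n(L) = (1/1) × 4.013 = 4.013 mol
mass = 4.013 × 797.40 = 3200 g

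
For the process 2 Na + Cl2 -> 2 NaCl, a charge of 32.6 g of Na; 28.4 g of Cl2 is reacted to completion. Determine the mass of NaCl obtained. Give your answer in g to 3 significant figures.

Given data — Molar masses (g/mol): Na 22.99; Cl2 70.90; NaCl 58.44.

46.8 g

n(Na) = 32.60 / 22.99 = 1.418 mol
n(Cl2) = 28.40 / 70.90 = 0.4006 mol
n/ν for Na = 1.418/2 = 0.7090
n/ν for Cl2 = 0.4006/1 = 0.4006
Smallest n/ν is Cl2 → limiting reagent.
n(NaCl) = (2/1) × 0.4006 = 0.8012 mol
mass = 0.8012 × 58.44 = 46.82 g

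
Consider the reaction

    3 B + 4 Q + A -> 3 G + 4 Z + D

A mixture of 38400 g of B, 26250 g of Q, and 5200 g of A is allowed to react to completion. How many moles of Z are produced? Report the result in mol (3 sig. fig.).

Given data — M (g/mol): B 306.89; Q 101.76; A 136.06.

n(B) = 38400 / 306.89 = 125.1 mol
n(Q) = 26250 / 101.76 = 258.0 mol
n(A) = 5200 / 136.06 = 38.22 mol
n/ν → B: 41.70, Q: 64.50, A: 38.22; A is limiting.
n(Z) = (4/1) × 38.22 = 152.9 mol

153 mol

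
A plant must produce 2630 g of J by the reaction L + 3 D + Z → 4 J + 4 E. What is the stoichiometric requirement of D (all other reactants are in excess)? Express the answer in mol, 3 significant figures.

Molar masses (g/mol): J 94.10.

n(J) = 2630 / 94.10 = 27.95 mol
n(D) = (3/4) × 27.95 = 20.96 mol

21.0 mol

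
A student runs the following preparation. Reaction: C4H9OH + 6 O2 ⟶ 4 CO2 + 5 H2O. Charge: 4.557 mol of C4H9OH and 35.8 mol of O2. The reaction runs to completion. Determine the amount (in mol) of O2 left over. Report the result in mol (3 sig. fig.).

n(C4H9OH) = 4.557 mol
n(O2) = 35.80 mol
n/ν for C4H9OH = 4.557/1 = 4.557
n/ν for O2 = 35.80/6 = 5.967
Smallest n/ν is C4H9OH → limiting reagent.
O2 consumed = (6/1) × 4.557 = 27.34 mol
O2 remaining = 35.80 − 27.34 = 8.460 mol

8.46 mol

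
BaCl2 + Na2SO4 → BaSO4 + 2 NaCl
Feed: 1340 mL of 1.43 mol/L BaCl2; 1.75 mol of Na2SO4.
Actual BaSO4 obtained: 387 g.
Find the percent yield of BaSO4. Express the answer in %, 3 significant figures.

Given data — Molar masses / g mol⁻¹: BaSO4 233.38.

94.8 %

n(BaCl2) = 1.43 × 1340/1000 = 1.916 mol
n(Na2SO4) = 1.750 mol
n/ν for BaCl2 = 1.916/1 = 1.916
n/ν for Na2SO4 = 1.750/1 = 1.750
Smallest n/ν is Na2SO4 → limiting reagent.
theoretical n(BaSO4) = (1/1) × 1.750 = 1.750 mol → 408.4 g
% yield = 387 / 408.4 × 100 = 94.76 %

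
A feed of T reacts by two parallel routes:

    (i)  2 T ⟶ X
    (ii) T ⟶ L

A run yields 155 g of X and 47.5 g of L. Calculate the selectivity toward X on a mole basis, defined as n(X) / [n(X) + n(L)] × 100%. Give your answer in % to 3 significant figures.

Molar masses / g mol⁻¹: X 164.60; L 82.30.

n(X) = 155 / 164.60 = 0.9417 mol
n(L) = 47.5 / 82.30 = 0.5772 mol
selectivity = 0.9417/(0.9417+0.5772) × 100 = 62.00 %

62.0 %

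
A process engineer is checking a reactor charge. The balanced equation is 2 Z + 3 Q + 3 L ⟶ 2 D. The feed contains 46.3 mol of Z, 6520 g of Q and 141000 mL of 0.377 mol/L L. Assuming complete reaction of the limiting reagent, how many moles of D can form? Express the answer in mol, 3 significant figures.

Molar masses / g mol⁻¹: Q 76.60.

n(Z) = 46.30 mol
n(Q) = 6520 / 76.60 = 85.12 mol
n(L) = 0.377 × 141000/1000 = 53.16 mol
n/ν for Z = 46.30/2 = 23.15
n/ν for Q = 85.12/3 = 28.37
n/ν for L = 53.16/3 = 17.72
Smallest n/ν is L → limiting reagent.
n(D) = (2/3) × 53.16 = 35.44 mol

35.4 mol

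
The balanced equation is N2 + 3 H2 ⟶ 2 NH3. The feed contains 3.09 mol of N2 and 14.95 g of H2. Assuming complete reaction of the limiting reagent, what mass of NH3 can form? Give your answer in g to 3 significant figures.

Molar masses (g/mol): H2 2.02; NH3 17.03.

84.0 g

n(N2) = 3.090 mol
n(H2) = 14.95 / 2.02 = 7.401 mol
n/ν for N2 = 3.090/1 = 3.090
n/ν for H2 = 7.401/3 = 2.467
Smallest n/ν is H2 → limiting reagent.
n(NH3) = (2/3) × 7.401 = 4.934 mol
mass = 4.934 × 17.03 = 84.03 g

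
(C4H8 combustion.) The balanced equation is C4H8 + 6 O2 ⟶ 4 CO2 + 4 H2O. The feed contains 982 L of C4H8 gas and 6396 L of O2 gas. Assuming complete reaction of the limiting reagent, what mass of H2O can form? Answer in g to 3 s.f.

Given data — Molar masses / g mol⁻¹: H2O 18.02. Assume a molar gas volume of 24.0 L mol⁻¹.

2950 g

n(C4H8) = 982.0 / 24.0 = 40.92 mol
n(O2) = 6396 / 24.0 = 266.5 mol
n/ν → C4H8: 40.92, O2: 44.42; C4H8 is limiting.
n(H2O) = (4/1) × 40.92 = 163.7 mol
mass = 163.7 × 18.02 = 2950 g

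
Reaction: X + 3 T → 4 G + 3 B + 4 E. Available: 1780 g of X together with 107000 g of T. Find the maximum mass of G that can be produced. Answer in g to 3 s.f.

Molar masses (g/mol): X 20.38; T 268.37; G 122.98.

43000 g

n(X) = 1780 / 20.38 = 87.34 mol
n(T) = 107000 / 268.37 = 398.7 mol
n/ν for X = 87.34/1 = 87.34
n/ν for T = 398.7/3 = 132.9
Smallest n/ν is X → limiting reagent.
n(G) = (4/1) × 87.34 = 349.4 mol
mass = 349.4 × 122.98 = 42970 g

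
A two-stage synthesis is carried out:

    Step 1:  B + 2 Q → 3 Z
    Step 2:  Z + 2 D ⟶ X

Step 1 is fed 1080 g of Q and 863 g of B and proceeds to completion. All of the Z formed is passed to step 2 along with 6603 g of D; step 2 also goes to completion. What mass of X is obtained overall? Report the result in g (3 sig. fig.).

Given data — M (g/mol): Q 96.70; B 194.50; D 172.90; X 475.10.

Step 1:
n(Q) = 1080 / 96.70 = 11.17 mol
n(B) = 863.0 / 194.50 = 4.437 mol
n/ν → Q: 5.585, B: 4.437; B is limiting.
n(Z) produced = (3/1) × 4.437 = 13.31 mol
Step 2:
n(Z) available = 13.31 mol
n(D) = 6603 / 172.90 = 38.19 mol
n/ν → Z: 13.31, D: 19.10; Z is limiting.
n(X) = (1/1) × 13.31 = 13.31 mol
mass = 13.31 × 475.10 = 6324 g

6320 g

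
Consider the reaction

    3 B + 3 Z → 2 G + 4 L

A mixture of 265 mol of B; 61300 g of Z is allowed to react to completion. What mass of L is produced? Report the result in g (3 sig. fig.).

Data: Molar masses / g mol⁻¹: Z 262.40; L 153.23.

47700 g

n(B) = 265.0 mol
n(Z) = 61300 / 262.40 = 233.6 mol
n/ν for B = 265.0/3 = 88.33
n/ν for Z = 233.6/3 = 77.87
Smallest n/ν is Z → limiting reagent.
n(L) = (4/3) × 233.6 = 311.5 mol
mass = 311.5 × 153.23 = 47730 g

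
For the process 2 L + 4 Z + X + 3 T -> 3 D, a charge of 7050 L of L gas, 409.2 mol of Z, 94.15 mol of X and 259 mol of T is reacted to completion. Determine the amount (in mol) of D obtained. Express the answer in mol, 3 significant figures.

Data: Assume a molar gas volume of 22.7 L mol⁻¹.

n(L) = 7050 / 22.7 = 310.6 mol
n(Z) = 409.2 mol
n(X) = 94.15 mol
n(T) = 259.0 mol
n/ν for L = 310.6/2 = 155.3
n/ν for Z = 409.2/4 = 102.3
n/ν for X = 94.15/1 = 94.15
n/ν for T = 259.0/3 = 86.33
Smallest n/ν is T → limiting reagent.
n(D) = (3/3) × 259.0 = 259.0 mol

259 mol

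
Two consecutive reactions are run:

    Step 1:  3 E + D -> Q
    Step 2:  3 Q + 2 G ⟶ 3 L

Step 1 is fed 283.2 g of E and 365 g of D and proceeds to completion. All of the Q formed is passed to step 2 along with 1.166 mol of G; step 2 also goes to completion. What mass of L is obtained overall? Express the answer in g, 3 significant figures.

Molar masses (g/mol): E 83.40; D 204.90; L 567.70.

643 g

Step 1:
n(E) = 283.2 / 83.40 = 3.396 mol
n(D) = 365.0 / 204.90 = 1.781 mol
n/ν → E: 1.132, D: 1.781; E is limiting.
n(Q) produced = (1/3) × 3.396 = 1.132 mol
Step 2:
n(Q) available = 1.132 mol
n(G) = 1.166 mol
n/ν → Q: 0.3773, G: 0.5830; Q is limiting.
n(L) = (3/3) × 1.132 = 1.132 mol
mass = 1.132 × 567.70 = 642.6 g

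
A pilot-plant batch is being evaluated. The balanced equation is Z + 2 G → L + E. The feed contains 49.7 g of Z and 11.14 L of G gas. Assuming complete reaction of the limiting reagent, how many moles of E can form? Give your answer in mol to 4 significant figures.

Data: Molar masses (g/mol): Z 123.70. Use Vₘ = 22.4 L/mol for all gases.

0.2487 mol

n(Z) = 49.70 / 123.70 = 0.4018 mol
n(G) = 11.14 / 22.4 = 0.4973 mol
n/ν for Z = 0.4018/1 = 0.4018
n/ν for G = 0.4973/2 = 0.2487
Smallest n/ν is G → limiting reagent.
n(E) = (1/2) × 0.4973 = 0.2487 mol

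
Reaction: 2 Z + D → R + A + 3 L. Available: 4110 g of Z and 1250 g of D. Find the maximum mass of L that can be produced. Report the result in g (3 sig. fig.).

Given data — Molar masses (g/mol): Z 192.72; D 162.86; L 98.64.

2270 g

n(Z) = 4110 / 192.72 = 21.33 mol
n(D) = 1250 / 162.86 = 7.675 mol
n/ν for Z = 21.33/2 = 10.67
n/ν for D = 7.675/1 = 7.675
Smallest n/ν is D → limiting reagent.
n(L) = (3/1) × 7.675 = 23.03 mol
mass = 23.03 × 98.64 = 2272 g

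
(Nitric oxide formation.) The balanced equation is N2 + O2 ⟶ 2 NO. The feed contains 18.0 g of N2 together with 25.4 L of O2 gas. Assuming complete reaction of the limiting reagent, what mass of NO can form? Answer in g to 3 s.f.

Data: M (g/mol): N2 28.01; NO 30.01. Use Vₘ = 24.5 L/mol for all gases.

n(N2) = 18.00 / 28.01 = 0.6426 mol
n(O2) = 25.40 / 24.5 = 1.037 mol
n/ν for N2 = 0.6426/1 = 0.6426
n/ν for O2 = 1.037/1 = 1.037
Smallest n/ν is N2 → limiting reagent.
n(NO) = (2/1) × 0.6426 = 1.285 mol
mass = 1.285 × 30.01 = 38.56 g

38.6 g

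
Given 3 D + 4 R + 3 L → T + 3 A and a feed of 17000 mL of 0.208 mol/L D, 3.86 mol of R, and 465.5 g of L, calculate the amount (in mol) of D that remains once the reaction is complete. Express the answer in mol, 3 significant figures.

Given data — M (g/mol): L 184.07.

1.01 mol

n(D) = 0.208 × 17000/1000 = 3.536 mol
n(R) = 3.860 mol
n(L) = 465.5 / 184.07 = 2.529 mol
n/ν for D = 3.536/3 = 1.179
n/ν for R = 3.860/4 = 0.9650
n/ν for L = 2.529/3 = 0.8430
Smallest n/ν is L → limiting reagent.
D consumed = (3/3) × 2.529 = 2.529 mol
D remaining = 3.536 − 2.529 = 1.007 mol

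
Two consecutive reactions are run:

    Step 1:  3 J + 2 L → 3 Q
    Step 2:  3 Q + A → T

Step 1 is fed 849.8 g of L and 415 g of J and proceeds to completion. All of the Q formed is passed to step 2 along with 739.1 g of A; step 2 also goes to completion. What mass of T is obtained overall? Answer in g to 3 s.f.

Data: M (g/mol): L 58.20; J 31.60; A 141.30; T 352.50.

1540 g

Step 1:
n(L) = 849.8 / 58.20 = 14.60 mol
n(J) = 415.0 / 31.60 = 13.13 mol
n/ν for L = 14.60/2 = 7.300
n/ν for J = 13.13/3 = 4.377
Smallest n/ν is J → limiting reagent.
n(Q) produced = (3/3) × 13.13 = 13.13 mol
Step 2:
n(Q) available = 13.13 mol
n(A) = 739.1 / 141.30 = 5.231 mol
n/ν for Q = 13.13/3 = 4.377
n/ν for A = 5.231/1 = 5.231
Smallest n/ν is Q → limiting reagent.
n(T) = (1/3) × 13.13 = 4.377 mol
mass = 4.377 × 352.50 = 1543 g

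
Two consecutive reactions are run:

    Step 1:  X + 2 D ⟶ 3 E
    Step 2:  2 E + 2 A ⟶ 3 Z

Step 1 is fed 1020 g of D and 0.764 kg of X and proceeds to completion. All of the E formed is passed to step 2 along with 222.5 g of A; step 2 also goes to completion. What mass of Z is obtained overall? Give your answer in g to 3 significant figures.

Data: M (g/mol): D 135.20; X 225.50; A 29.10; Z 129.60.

1490 g

Step 1:
n(D) = 1020 / 135.20 = 7.544 mol
n(X) = 0.7640×1000 / 225.50 = 3.388 mol
n/ν for D = 7.544/2 = 3.772
n/ν for X = 3.388/1 = 3.388
Smallest n/ν is X → limiting reagent.
n(E) produced = (3/1) × 3.388 = 10.16 mol
Step 2:
n(E) available = 10.16 mol
n(A) = 222.5 / 29.10 = 7.646 mol
n/ν for E = 10.16/2 = 5.080
n/ν for A = 7.646/2 = 3.823
Smallest n/ν is A → limiting reagent.
n(Z) = (3/2) × 7.646 = 11.47 mol
mass = 11.47 × 129.60 = 1487 g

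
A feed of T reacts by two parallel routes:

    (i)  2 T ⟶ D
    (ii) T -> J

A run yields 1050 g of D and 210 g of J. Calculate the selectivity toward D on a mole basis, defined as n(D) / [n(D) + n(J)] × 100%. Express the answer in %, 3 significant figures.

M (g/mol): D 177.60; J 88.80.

71.4 %

n(D) = 1050 / 177.60 = 5.912 mol
n(J) = 210 / 88.80 = 2.365 mol
selectivity = 5.912/(5.912+2.365) × 100 = 71.43 %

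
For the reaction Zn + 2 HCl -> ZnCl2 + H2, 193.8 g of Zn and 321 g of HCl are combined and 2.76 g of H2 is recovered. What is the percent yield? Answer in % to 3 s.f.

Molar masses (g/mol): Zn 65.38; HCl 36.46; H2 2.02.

46.1 %

n(Zn) = 193.8 / 65.38 = 2.964 mol
n(HCl) = 321.0 / 36.46 = 8.804 mol
n/ν for Zn = 2.964/1 = 2.964
n/ν for HCl = 8.804/2 = 4.402
Smallest n/ν is Zn → limiting reagent.
theoretical n(H2) = (1/1) × 2.964 = 2.964 mol → 5.987 g
% yield = 2.76 / 5.987 × 100 = 46.10 %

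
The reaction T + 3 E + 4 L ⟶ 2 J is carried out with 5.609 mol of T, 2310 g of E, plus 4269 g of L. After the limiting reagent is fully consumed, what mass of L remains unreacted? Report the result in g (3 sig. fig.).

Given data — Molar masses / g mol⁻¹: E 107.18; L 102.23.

1980 g

n(T) = 5.609 mol
n(E) = 2310 / 107.18 = 21.55 mol
n(L) = 4269 / 102.23 = 41.76 mol
n/ν for T = 5.609/1 = 5.609
n/ν for E = 21.55/3 = 7.183
n/ν for L = 41.76/4 = 10.44
Smallest n/ν is T → limiting reagent.
L consumed = (4/1) × 5.609 = 22.44 mol
L remaining = 41.76 − 22.44 = 19.32 mol
mass = 19.32 × 102.23 = 1975 g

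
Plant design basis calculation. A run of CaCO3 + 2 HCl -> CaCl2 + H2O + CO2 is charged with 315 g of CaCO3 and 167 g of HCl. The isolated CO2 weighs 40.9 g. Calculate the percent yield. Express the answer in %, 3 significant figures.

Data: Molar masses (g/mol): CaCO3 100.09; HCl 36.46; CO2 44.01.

n(CaCO3) = 315.0 / 100.09 = 3.147 mol
n(HCl) = 167.0 / 36.46 = 4.580 mol
n/ν → CaCO3: 3.147, HCl: 2.290; HCl is limiting.
theoretical n(CO2) = (1/2) × 4.580 = 2.290 mol → 100.8 g
% yield = 40.9 / 100.8 × 100 = 40.58 %

40.6 %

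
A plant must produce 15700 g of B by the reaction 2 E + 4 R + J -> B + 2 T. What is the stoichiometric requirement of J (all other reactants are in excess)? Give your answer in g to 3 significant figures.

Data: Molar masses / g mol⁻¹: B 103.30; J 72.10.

11000 g

n(B) = 15700 / 103.30 = 152.0 mol
n(J) = (1/1) × 152.0 = 152.0 mol
mass = 152.0 × 72.10 = 10960 g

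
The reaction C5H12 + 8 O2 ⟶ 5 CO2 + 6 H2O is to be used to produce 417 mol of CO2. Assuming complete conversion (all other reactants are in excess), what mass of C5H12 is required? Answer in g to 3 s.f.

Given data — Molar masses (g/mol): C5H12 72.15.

6020 g

n(CO2) = 417.0 mol
n(C5H12) = (1/5) × 417.0 = 83.40 mol
mass = 83.40 × 72.15 = 6017 g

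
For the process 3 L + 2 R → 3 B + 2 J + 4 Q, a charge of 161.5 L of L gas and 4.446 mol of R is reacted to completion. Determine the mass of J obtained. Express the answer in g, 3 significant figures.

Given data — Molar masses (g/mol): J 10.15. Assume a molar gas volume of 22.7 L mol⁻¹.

45.1 g

n(L) = 161.5 / 22.7 = 7.115 mol
n(R) = 4.446 mol
n/ν → L: 2.372, R: 2.223; R is limiting.
n(J) = (2/2) × 4.446 = 4.446 mol
mass = 4.446 × 10.15 = 45.13 g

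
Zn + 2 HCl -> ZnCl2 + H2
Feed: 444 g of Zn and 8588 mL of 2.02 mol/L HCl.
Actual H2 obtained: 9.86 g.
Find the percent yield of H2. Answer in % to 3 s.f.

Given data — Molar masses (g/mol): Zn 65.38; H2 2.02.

71.9 %

n(Zn) = 444.0 / 65.38 = 6.791 mol
n(HCl) = 2.02 × 8588/1000 = 17.35 mol
n/ν for Zn = 6.791/1 = 6.791
n/ν for HCl = 17.35/2 = 8.675
Smallest n/ν is Zn → limiting reagent.
theoretical n(H2) = (1/1) × 6.791 = 6.791 mol → 13.72 g
% yield = 9.86 / 13.72 × 100 = 71.87 %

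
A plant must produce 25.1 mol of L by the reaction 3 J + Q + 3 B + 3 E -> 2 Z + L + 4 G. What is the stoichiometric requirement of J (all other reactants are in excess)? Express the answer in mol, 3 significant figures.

75.3 mol

n(L) = 25.10 mol
n(J) = (3/1) × 25.10 = 75.30 mol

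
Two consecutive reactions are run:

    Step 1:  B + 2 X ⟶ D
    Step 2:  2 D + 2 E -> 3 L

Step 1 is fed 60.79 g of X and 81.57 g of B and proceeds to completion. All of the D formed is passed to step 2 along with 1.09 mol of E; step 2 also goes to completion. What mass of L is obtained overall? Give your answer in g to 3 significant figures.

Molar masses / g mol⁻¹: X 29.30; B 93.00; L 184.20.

242 g

Step 1:
n(X) = 60.79 / 29.30 = 2.075 mol
n(B) = 81.57 / 93.00 = 0.8771 mol
n/ν for X = 2.075/2 = 1.038
n/ν for B = 0.8771/1 = 0.8771
Smallest n/ν is B → limiting reagent.
n(D) produced = (1/1) × 0.8771 = 0.8771 mol
Step 2:
n(D) available = 0.8771 mol
n(E) = 1.090 mol
n/ν for D = 0.8771/2 = 0.4386
n/ν for E = 1.090/2 = 0.5450
Smallest n/ν is D → limiting reagent.
n(L) = (3/2) × 0.8771 = 1.316 mol
mass = 1.316 × 184.20 = 242.4 g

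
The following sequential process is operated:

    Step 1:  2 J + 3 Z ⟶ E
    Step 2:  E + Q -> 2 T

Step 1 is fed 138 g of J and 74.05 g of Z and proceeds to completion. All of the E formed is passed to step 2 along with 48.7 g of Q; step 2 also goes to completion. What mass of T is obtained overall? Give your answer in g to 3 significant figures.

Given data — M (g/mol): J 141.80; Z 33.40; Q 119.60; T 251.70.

Step 1:
n(J) = 138.0 / 141.80 = 0.9732 mol
n(Z) = 74.05 / 33.40 = 2.217 mol
n/ν → J: 0.4866, Z: 0.7390; J is limiting.
n(E) produced = (1/2) × 0.9732 = 0.4866 mol
Step 2:
n(E) available = 0.4866 mol
n(Q) = 48.70 / 119.60 = 0.4072 mol
n/ν → E: 0.4866, Q: 0.4072; Q is limiting.
n(T) = (2/1) × 0.4072 = 0.8144 mol
mass = 0.8144 × 251.70 = 205.0 g

205 g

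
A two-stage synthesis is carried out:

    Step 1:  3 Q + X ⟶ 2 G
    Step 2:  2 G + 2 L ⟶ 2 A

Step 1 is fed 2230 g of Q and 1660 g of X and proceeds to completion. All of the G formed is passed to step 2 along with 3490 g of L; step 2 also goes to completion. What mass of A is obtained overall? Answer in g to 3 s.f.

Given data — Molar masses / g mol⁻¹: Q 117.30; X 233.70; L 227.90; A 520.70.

6600 g

Step 1:
n(Q) = 2230 / 117.30 = 19.01 mol
n(X) = 1660 / 233.70 = 7.103 mol
n/ν for Q = 19.01/3 = 6.337
n/ν for X = 7.103/1 = 7.103
Smallest n/ν is Q → limiting reagent.
n(G) produced = (2/3) × 19.01 = 12.67 mol
Step 2:
n(G) available = 12.67 mol
n(L) = 3490 / 227.90 = 15.31 mol
n/ν for G = 12.67/2 = 6.335
n/ν for L = 15.31/2 = 7.655
Smallest n/ν is G → limiting reagent.
n(A) = (2/2) × 12.67 = 12.67 mol
mass = 12.67 × 520.70 = 6597 g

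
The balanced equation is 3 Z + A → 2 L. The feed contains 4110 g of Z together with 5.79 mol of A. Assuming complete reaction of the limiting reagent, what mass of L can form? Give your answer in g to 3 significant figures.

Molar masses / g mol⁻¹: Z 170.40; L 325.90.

n(Z) = 4110 / 170.40 = 24.12 mol
n(A) = 5.790 mol
n/ν for Z = 24.12/3 = 8.040
n/ν for A = 5.790/1 = 5.790
Smallest n/ν is A → limiting reagent.
n(L) = (2/1) × 5.790 = 11.58 mol
mass = 11.58 × 325.90 = 3774 g

3770 g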